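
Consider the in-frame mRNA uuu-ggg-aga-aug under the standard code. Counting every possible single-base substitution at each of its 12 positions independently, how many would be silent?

6

Codon 1 (UUU, Phe): 1 synonymous substitution.
Codon 2 (GGG, Gly): 3 synonymous substitutions.
Codon 3 (AGA, Arg): 2 synonymous substitutions.
Codon 4 (AUG, Met): 0 synonymous substitutions.
Total: 1 + 3 + 2 + 0 = 6.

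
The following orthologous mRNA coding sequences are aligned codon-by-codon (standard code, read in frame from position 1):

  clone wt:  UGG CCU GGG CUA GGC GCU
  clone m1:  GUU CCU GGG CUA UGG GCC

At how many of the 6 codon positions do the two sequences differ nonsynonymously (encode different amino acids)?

2

Codon 1: UGG Trp / GUU Val — nonsynonymous.
Codon 2: CCU Pro / CCU Pro — identical.
Codon 3: GGG Gly / GGG Gly — identical.
Codon 4: CUA Leu / CUA Leu — identical.
Codon 5: GGC Gly / UGG Trp — nonsynonymous.
Codon 6: GCU Ala / GCC Ala — synonymous.
Nonsynonymous differences: 2.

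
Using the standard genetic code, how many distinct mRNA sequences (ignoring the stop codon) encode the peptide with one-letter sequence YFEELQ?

192

Tyr: 2 codons.
Phe: 2 codons.
Glu: 2 codons.
Glu: 2 codons.
Leu: 6 codons.
Gln: 2 codons.
2 × 2 × 2 × 2 × 6 × 2 = 192.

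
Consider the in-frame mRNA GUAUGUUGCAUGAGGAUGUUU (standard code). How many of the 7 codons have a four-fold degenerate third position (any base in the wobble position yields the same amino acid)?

1

Codon 1 GUA (Val): third position 4-fold.
Codon 2 UGU (Cys): third position 2-fold.
Codon 3 UGC (Cys): third position 2-fold.
Codon 4 AUG (Met): third position 1-fold.
Codon 5 AGG (Arg): third position 2-fold.
Codon 6 AUG (Met): third position 1-fold.
Codon 7 UUU (Phe): third position 2-fold.
Four-fold degenerate third positions: 1.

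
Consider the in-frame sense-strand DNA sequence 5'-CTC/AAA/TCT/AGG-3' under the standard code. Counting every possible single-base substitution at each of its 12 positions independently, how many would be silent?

9

Codon 1 (CTC, Leu): 3 synonymous substitutions.
Codon 2 (AAA, Lys): 1 synonymous substitution.
Codon 3 (TCT, Ser): 3 synonymous substitutions.
Codon 4 (AGG, Arg): 2 synonymous substitutions.
Total: 3 + 1 + 3 + 2 = 9.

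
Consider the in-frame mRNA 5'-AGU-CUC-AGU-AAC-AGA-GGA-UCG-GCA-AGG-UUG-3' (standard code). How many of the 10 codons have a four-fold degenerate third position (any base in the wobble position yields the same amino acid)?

Codon 1 AGU (Ser): third position 2-fold.
Codon 2 CUC (Leu): third position 4-fold.
Codon 3 AGU (Ser): third position 2-fold.
Codon 4 AAC (Asn): third position 2-fold.
Codon 5 AGA (Arg): third position 2-fold.
Codon 6 GGA (Gly): third position 4-fold.
Codon 7 UCG (Ser): third position 4-fold.
Codon 8 GCA (Ala): third position 4-fold.
Codon 9 AGG (Arg): third position 2-fold.
Codon 10 UUG (Leu): third position 2-fold.
Four-fold degenerate third positions: 4.

4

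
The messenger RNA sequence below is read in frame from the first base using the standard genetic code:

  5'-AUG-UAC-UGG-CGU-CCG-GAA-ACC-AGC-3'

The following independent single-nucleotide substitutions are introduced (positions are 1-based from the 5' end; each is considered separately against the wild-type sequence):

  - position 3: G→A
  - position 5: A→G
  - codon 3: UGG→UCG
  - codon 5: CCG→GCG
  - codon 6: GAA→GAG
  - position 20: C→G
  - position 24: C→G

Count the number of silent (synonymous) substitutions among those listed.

Codon 1: AUG (Met) → AUA (Ile) — missense.
Codon 2: UAC (Tyr) → UGC (Cys) — missense.
Codon 3: UGG (Trp) → UCG (Ser) — missense.
Codon 5: CCG (Pro) → GCG (Ala) — missense.
Codon 6: GAA (Glu) → GAG (Glu) — synonymous.
Codon 7: ACC (Thr) → AGC (Ser) — missense.
Codon 8: AGC (Ser) → AGG (Arg) — missense.
Synonymous: 1 of 7.

1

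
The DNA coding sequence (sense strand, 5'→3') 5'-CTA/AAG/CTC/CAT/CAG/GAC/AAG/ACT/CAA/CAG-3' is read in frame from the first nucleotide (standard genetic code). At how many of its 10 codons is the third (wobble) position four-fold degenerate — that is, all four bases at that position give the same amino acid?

3

Codon 1 CTA (Leu): third position 4-fold.
Codon 2 AAG (Lys): third position 2-fold.
Codon 3 CTC (Leu): third position 4-fold.
Codon 4 CAT (His): third position 2-fold.
Codon 5 CAG (Gln): third position 2-fold.
Codon 6 GAC (Asp): third position 2-fold.
Codon 7 AAG (Lys): third position 2-fold.
Codon 8 ACT (Thr): third position 4-fold.
Codon 9 CAA (Gln): third position 2-fold.
Codon 10 CAG (Gln): third position 2-fold.
Four-fold degenerate third positions: 3.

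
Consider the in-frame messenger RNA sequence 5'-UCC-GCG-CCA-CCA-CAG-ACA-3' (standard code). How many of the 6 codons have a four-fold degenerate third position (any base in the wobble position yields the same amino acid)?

5

Codon 1 UCC (Ser): third position 4-fold.
Codon 2 GCG (Ala): third position 4-fold.
Codon 3 CCA (Pro): third position 4-fold.
Codon 4 CCA (Pro): third position 4-fold.
Codon 5 CAG (Gln): third position 2-fold.
Codon 6 ACA (Thr): third position 4-fold.
Four-fold degenerate third positions: 5.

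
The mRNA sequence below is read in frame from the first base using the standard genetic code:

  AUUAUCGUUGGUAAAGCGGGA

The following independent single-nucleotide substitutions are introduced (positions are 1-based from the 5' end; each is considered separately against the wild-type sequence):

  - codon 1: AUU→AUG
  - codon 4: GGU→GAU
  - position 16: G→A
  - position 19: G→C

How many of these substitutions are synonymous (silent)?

0

Codon 1: AUU (Ile) → AUG (Met) — missense.
Codon 4: GGU (Gly) → GAU (Asp) — missense.
Codon 6: GCG (Ala) → ACG (Thr) — missense.
Codon 7: GGA (Gly) → CGA (Arg) — missense.
Synonymous: 0 of 4.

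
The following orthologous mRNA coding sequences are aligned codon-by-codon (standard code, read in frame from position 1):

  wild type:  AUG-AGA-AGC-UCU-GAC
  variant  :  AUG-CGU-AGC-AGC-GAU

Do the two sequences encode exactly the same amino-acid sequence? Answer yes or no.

yes

Codon 1: AUG Met / AUG Met — identical.
Codon 2: AGA Arg / CGU Arg — synonymous.
Codon 3: AGC Ser / AGC Ser — identical.
Codon 4: UCU Ser / AGC Ser — synonymous.
Codon 5: GAC Asp / GAU Asp — synonymous.
Nonsynonymous differences: 0 → same protein.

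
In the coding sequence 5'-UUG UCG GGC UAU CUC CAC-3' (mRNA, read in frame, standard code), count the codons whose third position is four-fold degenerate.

3

Codon 1 UUG (Leu): third position 2-fold.
Codon 2 UCG (Ser): third position 4-fold.
Codon 3 GGC (Gly): third position 4-fold.
Codon 4 UAU (Tyr): third position 2-fold.
Codon 5 CUC (Leu): third position 4-fold.
Codon 6 CAC (His): third position 2-fold.
Four-fold degenerate third positions: 3.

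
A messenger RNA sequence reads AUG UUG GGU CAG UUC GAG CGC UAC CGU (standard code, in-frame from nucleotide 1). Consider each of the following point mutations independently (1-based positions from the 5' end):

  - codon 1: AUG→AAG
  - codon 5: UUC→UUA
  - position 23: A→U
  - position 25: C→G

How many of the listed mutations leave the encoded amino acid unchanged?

0

Codon 1: AUG (Met) → AAG (Lys) — missense.
Codon 5: UUC (Phe) → UUA (Leu) — missense.
Codon 8: UAC (Tyr) → UUC (Phe) — missense.
Codon 9: CGU (Arg) → GGU (Gly) — missense.
Synonymous: 0 of 4.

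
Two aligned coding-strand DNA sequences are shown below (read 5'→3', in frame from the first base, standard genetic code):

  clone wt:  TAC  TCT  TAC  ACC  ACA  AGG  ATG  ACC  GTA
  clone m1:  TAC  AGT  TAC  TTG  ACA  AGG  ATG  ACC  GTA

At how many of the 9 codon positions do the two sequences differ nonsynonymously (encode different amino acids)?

Codon 1: TAC Tyr / TAC Tyr — identical.
Codon 2: TCT Ser / AGT Ser — synonymous.
Codon 3: TAC Tyr / TAC Tyr — identical.
Codon 4: ACC Thr / TTG Leu — nonsynonymous.
Codon 5: ACA Thr / ACA Thr — identical.
Codon 6: AGG Arg / AGG Arg — identical.
Codon 7: ATG Met / ATG Met — identical.
Codon 8: ACC Thr / ACC Thr — identical.
Codon 9: GTA Val / GTA Val — identical.
Nonsynonymous differences: 1.

1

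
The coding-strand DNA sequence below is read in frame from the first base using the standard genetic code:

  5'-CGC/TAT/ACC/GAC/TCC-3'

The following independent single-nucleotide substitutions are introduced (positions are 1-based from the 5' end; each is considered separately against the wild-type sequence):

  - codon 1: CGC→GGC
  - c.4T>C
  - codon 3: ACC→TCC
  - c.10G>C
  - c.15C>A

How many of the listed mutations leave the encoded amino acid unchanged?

Codon 1: CGC (Arg) → GGC (Gly) — missense.
Codon 2: TAT (Tyr) → CAT (His) — missense.
Codon 3: ACC (Thr) → TCC (Ser) — missense.
Codon 4: GAC (Asp) → CAC (His) — missense.
Codon 5: TCC (Ser) → TCA (Ser) — synonymous.
Synonymous: 1 of 5.

1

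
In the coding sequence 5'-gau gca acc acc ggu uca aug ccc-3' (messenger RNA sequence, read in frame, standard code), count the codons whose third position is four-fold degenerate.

Codon 1 GAU (Asp): third position 2-fold.
Codon 2 GCA (Ala): third position 4-fold.
Codon 3 ACC (Thr): third position 4-fold.
Codon 4 ACC (Thr): third position 4-fold.
Codon 5 GGU (Gly): third position 4-fold.
Codon 6 UCA (Ser): third position 4-fold.
Codon 7 AUG (Met): third position 1-fold.
Codon 8 CCC (Pro): third position 4-fold.
Four-fold degenerate third positions: 6.

6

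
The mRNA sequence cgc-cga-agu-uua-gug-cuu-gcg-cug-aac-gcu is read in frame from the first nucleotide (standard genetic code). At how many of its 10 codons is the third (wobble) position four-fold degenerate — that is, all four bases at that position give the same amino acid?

7

Codon 1 CGC (Arg): third position 4-fold.
Codon 2 CGA (Arg): third position 4-fold.
Codon 3 AGU (Ser): third position 2-fold.
Codon 4 UUA (Leu): third position 2-fold.
Codon 5 GUG (Val): third position 4-fold.
Codon 6 CUU (Leu): third position 4-fold.
Codon 7 GCG (Ala): third position 4-fold.
Codon 8 CUG (Leu): third position 4-fold.
Codon 9 AAC (Asn): third position 2-fold.
Codon 10 GCU (Ala): third position 4-fold.
Four-fold degenerate third positions: 7.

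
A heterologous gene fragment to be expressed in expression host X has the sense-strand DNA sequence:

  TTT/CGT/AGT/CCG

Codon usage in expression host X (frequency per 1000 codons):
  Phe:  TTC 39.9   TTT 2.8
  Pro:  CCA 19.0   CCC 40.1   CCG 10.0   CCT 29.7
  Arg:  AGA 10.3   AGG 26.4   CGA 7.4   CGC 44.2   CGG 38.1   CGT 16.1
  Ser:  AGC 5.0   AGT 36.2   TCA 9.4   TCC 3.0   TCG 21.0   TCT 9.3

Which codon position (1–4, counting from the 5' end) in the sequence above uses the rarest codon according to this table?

Codon 1 TTT (Phe): 2.8 per 1000.
Codon 2 CGT (Arg): 16.1 per 1000.
Codon 3 AGT (Ser): 36.2 per 1000.
Codon 4 CCG (Pro): 10.0 per 1000.
Lowest frequency is 2.8 at codon 1.

1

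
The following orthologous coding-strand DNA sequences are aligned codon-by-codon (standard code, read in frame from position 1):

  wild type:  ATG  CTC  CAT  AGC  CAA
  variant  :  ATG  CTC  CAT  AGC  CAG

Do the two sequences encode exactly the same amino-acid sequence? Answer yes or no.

yes

Codon 1: ATG Met / ATG Met — identical.
Codon 2: CTC Leu / CTC Leu — identical.
Codon 3: CAT His / CAT His — identical.
Codon 4: AGC Ser / AGC Ser — identical.
Codon 5: CAA Gln / CAG Gln — synonymous.
Nonsynonymous differences: 0 → same protein.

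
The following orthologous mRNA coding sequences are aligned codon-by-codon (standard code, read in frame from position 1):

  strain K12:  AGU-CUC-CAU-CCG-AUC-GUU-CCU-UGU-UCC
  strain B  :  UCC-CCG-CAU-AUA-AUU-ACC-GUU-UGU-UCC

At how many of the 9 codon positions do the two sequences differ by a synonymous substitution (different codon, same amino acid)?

Codon 1: AGU Ser / UCC Ser — synonymous.
Codon 2: CUC Leu / CCG Pro — nonsynonymous.
Codon 3: CAU His / CAU His — identical.
Codon 4: CCG Pro / AUA Ile — nonsynonymous.
Codon 5: AUC Ile / AUU Ile — synonymous.
Codon 6: GUU Val / ACC Thr — nonsynonymous.
Codon 7: CCU Pro / GUU Val — nonsynonymous.
Codon 8: UGU Cys / UGU Cys — identical.
Codon 9: UCC Ser / UCC Ser — identical.
Synonymous differences: 2.

2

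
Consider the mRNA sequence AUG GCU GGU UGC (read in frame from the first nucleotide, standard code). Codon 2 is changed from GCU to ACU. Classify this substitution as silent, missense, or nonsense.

Position 4 falls in codon 2: GCU → Ala.
After the substitution the codon is ACU → Thr.
Ala ≠ Thr, so this is a missense mutation.

missense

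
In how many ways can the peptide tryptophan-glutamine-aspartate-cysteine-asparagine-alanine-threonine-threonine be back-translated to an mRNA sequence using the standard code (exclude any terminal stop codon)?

1024

Trp: 1 codon.
Gln: 2 codons.
Asp: 2 codons.
Cys: 2 codons.
Asn: 2 codons.
Ala: 4 codons.
Thr: 4 codons.
Thr: 4 codons.
1 × 2 × 2 × 2 × 2 × 4 × 4 × 4 = 1024.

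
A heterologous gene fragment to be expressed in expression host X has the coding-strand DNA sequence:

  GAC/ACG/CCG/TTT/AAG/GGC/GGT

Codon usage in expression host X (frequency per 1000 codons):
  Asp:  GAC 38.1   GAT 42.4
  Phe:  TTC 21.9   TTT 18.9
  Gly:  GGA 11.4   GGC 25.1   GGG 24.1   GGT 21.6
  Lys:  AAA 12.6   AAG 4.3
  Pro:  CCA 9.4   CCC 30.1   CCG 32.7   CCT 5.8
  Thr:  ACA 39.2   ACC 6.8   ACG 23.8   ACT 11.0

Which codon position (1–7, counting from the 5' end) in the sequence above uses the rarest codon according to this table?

Codon 1 GAC (Asp): 38.1 per 1000.
Codon 2 ACG (Thr): 23.8 per 1000.
Codon 3 CCG (Pro): 32.7 per 1000.
Codon 4 TTT (Phe): 18.9 per 1000.
Codon 5 AAG (Lys): 4.3 per 1000.
Codon 6 GGC (Gly): 25.1 per 1000.
Codon 7 GGT (Gly): 21.6 per 1000.
Lowest frequency is 4.3 at codon 5.

5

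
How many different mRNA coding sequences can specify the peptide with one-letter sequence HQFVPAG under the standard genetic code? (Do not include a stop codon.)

His: 2 codons.
Gln: 2 codons.
Phe: 2 codons.
Val: 4 codons.
Pro: 4 codons.
Ala: 4 codons.
Gly: 4 codons.
2 × 2 × 2 × 4 × 4 × 4 × 4 = 2048.

2048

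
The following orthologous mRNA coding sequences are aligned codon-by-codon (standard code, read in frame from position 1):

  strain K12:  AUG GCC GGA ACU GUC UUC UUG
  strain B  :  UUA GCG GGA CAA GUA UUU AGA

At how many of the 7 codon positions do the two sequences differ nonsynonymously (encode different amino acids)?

3

Codon 1: AUG Met / UUA Leu — nonsynonymous.
Codon 2: GCC Ala / GCG Ala — synonymous.
Codon 3: GGA Gly / GGA Gly — identical.
Codon 4: ACU Thr / CAA Gln — nonsynonymous.
Codon 5: GUC Val / GUA Val — synonymous.
Codon 6: UUC Phe / UUU Phe — synonymous.
Codon 7: UUG Leu / AGA Arg — nonsynonymous.
Nonsynonymous differences: 3.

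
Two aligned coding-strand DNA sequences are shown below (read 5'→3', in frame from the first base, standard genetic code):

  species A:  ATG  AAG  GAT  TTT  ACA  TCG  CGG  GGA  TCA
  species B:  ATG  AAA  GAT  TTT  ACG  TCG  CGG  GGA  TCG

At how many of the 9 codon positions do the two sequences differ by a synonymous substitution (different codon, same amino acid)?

3

Codon 1: ATG Met / ATG Met — identical.
Codon 2: AAG Lys / AAA Lys — synonymous.
Codon 3: GAT Asp / GAT Asp — identical.
Codon 4: TTT Phe / TTT Phe — identical.
Codon 5: ACA Thr / ACG Thr — synonymous.
Codon 6: TCG Ser / TCG Ser — identical.
Codon 7: CGG Arg / CGG Arg — identical.
Codon 8: GGA Gly / GGA Gly — identical.
Codon 9: TCA Ser / TCG Ser — synonymous.
Synonymous differences: 3.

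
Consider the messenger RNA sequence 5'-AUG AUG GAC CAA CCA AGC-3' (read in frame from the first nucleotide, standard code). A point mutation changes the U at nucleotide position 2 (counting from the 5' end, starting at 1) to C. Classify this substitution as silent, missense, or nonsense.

Position 2 falls in codon 1: AUG → Met.
After the substitution the codon is ACG → Thr.
Met ≠ Thr, so this is a missense mutation.

missense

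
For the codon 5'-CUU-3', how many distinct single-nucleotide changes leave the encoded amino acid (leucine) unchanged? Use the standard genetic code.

3

Position 1: none → 0 synonymous.
Position 2: none → 0 synonymous.
Position 3: CUC, CUA, CUG → 3 synonymous.
Total: 0 + 0 + 3 = 3.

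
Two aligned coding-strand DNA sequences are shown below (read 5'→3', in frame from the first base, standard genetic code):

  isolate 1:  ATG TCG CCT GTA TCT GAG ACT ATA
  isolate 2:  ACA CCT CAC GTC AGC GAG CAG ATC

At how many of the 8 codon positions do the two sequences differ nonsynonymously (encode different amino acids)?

Codon 1: ATG Met / ACA Thr — nonsynonymous.
Codon 2: TCG Ser / CCT Pro — nonsynonymous.
Codon 3: CCT Pro / CAC His — nonsynonymous.
Codon 4: GTA Val / GTC Val — synonymous.
Codon 5: TCT Ser / AGC Ser — synonymous.
Codon 6: GAG Glu / GAG Glu — identical.
Codon 7: ACT Thr / CAG Gln — nonsynonymous.
Codon 8: ATA Ile / ATC Ile — synonymous.
Nonsynonymous differences: 4.

4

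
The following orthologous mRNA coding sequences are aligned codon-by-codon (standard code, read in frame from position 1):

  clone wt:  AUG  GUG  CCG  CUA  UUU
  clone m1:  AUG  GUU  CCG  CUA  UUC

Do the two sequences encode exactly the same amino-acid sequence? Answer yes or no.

Codon 1: AUG Met / AUG Met — identical.
Codon 2: GUG Val / GUU Val — synonymous.
Codon 3: CCG Pro / CCG Pro — identical.
Codon 4: CUA Leu / CUA Leu — identical.
Codon 5: UUU Phe / UUC Phe — synonymous.
Nonsynonymous differences: 0 → same protein.

yes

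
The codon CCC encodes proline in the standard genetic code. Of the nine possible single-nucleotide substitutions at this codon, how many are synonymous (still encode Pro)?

Position 1: none → 0 synonymous.
Position 2: none → 0 synonymous.
Position 3: CCU, CCA, CCG → 3 synonymous.
Total: 0 + 0 + 3 = 3.

3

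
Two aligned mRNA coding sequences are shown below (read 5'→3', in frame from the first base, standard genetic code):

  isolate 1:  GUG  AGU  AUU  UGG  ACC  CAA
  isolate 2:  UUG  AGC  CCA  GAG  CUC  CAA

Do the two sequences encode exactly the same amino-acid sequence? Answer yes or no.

no

Codon 1: GUG Val / UUG Leu — nonsynonymous.
Codon 2: AGU Ser / AGC Ser — synonymous.
Codon 3: AUU Ile / CCA Pro — nonsynonymous.
Codon 4: UGG Trp / GAG Glu — nonsynonymous.
Codon 5: ACC Thr / CUC Leu — nonsynonymous.
Codon 6: CAA Gln / CAA Gln — identical.
Nonsynonymous differences: 4 → different protein.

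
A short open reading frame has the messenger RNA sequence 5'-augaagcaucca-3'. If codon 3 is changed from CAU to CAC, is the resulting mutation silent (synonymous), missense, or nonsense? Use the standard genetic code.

silent

Position 9 falls in codon 3: CAU → His.
After the substitution the codon is CAC → His.
Both encode His, so the change is synonymous.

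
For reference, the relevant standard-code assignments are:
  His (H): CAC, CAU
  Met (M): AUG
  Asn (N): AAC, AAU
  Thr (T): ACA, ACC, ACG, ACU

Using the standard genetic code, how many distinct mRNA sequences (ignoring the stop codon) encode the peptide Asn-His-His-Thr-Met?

Asn: 2 codons.
His: 2 codons.
His: 2 codons.
Thr: 4 codons.
Met: 1 codon.
2 × 2 × 2 × 4 × 1 = 32.

32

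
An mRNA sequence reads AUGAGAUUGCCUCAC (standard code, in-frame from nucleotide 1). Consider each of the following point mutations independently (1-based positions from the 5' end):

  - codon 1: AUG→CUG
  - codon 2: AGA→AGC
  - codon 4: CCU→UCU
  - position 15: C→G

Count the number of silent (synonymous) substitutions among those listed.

0

Codon 1: AUG (Met) → CUG (Leu) — missense.
Codon 2: AGA (Arg) → AGC (Ser) — missense.
Codon 4: CCU (Pro) → UCU (Ser) — missense.
Codon 5: CAC (His) → CAG (Gln) — missense.
Synonymous: 0 of 4.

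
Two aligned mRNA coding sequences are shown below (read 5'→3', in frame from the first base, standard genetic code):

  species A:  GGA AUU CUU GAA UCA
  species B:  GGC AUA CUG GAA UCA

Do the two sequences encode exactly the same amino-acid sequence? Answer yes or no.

yes

Codon 1: GGA Gly / GGC Gly — synonymous.
Codon 2: AUU Ile / AUA Ile — synonymous.
Codon 3: CUU Leu / CUG Leu — synonymous.
Codon 4: GAA Glu / GAA Glu — identical.
Codon 5: UCA Ser / UCA Ser — identical.
Nonsynonymous differences: 0 → same protein.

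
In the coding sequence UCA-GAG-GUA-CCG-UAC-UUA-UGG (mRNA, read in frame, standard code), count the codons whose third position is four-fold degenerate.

3

Codon 1 UCA (Ser): third position 4-fold.
Codon 2 GAG (Glu): third position 2-fold.
Codon 3 GUA (Val): third position 4-fold.
Codon 4 CCG (Pro): third position 4-fold.
Codon 5 UAC (Tyr): third position 2-fold.
Codon 6 UUA (Leu): third position 2-fold.
Codon 7 UGG (Trp): third position 1-fold.
Four-fold degenerate third positions: 3.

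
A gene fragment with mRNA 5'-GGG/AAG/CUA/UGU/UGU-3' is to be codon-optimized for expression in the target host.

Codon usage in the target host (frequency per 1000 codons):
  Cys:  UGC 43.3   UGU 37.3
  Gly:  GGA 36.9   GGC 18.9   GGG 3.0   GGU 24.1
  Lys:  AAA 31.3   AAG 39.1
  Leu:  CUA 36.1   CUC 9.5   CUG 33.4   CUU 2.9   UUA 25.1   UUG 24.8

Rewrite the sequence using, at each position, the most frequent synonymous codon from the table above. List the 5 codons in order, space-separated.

GGA AAG CUA UGC UGC

Codon 1 (Gly): best is GGA at 36.9.
Codon 2 (Lys): best is AAG at 39.1.
Codon 3 (Leu): best is CUA at 36.1.
Codon 4 (Cys): best is UGC at 43.3.
Codon 5 (Cys): best is UGC at 43.3.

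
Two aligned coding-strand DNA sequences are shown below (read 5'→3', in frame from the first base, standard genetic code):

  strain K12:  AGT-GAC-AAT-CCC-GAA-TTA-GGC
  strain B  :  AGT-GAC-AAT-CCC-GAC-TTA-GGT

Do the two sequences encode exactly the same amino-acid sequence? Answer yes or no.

no

Codon 1: AGT Ser / AGT Ser — identical.
Codon 2: GAC Asp / GAC Asp — identical.
Codon 3: AAT Asn / AAT Asn — identical.
Codon 4: CCC Pro / CCC Pro — identical.
Codon 5: GAA Glu / GAC Asp — nonsynonymous.
Codon 6: TTA Leu / TTA Leu — identical.
Codon 7: GGC Gly / GGT Gly — synonymous.
Nonsynonymous differences: 1 → different protein.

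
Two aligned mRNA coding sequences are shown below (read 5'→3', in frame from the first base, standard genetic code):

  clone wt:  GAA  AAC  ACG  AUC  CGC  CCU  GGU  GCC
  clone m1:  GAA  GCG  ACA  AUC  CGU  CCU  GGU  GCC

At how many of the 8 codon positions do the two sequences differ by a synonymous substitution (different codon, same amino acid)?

Codon 1: GAA Glu / GAA Glu — identical.
Codon 2: AAC Asn / GCG Ala — nonsynonymous.
Codon 3: ACG Thr / ACA Thr — synonymous.
Codon 4: AUC Ile / AUC Ile — identical.
Codon 5: CGC Arg / CGU Arg — synonymous.
Codon 6: CCU Pro / CCU Pro — identical.
Codon 7: GGU Gly / GGU Gly — identical.
Codon 8: GCC Ala / GCC Ala — identical.
Synonymous differences: 2.

2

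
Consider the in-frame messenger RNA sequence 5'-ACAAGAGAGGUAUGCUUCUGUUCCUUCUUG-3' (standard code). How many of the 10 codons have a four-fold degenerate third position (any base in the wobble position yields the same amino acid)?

Codon 1 ACA (Thr): third position 4-fold.
Codon 2 AGA (Arg): third position 2-fold.
Codon 3 GAG (Glu): third position 2-fold.
Codon 4 GUA (Val): third position 4-fold.
Codon 5 UGC (Cys): third position 2-fold.
Codon 6 UUC (Phe): third position 2-fold.
Codon 7 UGU (Cys): third position 2-fold.
Codon 8 UCC (Ser): third position 4-fold.
Codon 9 UUC (Phe): third position 2-fold.
Codon 10 UUG (Leu): third position 2-fold.
Four-fold degenerate third positions: 3.

3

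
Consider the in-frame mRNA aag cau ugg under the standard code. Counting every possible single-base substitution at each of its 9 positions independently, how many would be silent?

2

Codon 1 (AAG, Lys): 1 synonymous substitution.
Codon 2 (CAU, His): 1 synonymous substitution.
Codon 3 (UGG, Trp): 0 synonymous substitutions.
Total: 1 + 1 + 0 = 2.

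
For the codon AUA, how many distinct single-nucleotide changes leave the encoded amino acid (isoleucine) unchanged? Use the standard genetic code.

Position 1: none → 0 synonymous.
Position 2: none → 0 synonymous.
Position 3: AUU, AUC → 2 synonymous.
Total: 0 + 0 + 2 = 2.

2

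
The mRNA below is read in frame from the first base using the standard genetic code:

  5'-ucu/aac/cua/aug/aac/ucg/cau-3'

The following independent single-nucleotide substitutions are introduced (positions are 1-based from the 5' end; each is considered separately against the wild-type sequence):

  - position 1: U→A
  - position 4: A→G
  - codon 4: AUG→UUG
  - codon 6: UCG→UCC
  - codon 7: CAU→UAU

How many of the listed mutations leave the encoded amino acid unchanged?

1

Codon 1: UCU (Ser) → ACU (Thr) — missense.
Codon 2: AAC (Asn) → GAC (Asp) — missense.
Codon 4: AUG (Met) → UUG (Leu) — missense.
Codon 6: UCG (Ser) → UCC (Ser) — synonymous.
Codon 7: CAU (His) → UAU (Tyr) — missense.
Synonymous: 1 of 5.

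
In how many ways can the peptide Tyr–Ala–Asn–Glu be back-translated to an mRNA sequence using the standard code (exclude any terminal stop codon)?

Tyr: 2 codons.
Ala: 4 codons.
Asn: 2 codons.
Glu: 2 codons.
2 × 4 × 2 × 2 = 32.

32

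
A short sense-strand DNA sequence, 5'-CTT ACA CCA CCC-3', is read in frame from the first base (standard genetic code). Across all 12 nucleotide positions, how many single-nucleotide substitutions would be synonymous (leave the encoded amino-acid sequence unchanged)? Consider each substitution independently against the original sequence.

Codon 1 (CTT, Leu): 3 synonymous substitutions.
Codon 2 (ACA, Thr): 3 synonymous substitutions.
Codon 3 (CCA, Pro): 3 synonymous substitutions.
Codon 4 (CCC, Pro): 3 synonymous substitutions.
Total: 3 + 3 + 3 + 3 = 12.

12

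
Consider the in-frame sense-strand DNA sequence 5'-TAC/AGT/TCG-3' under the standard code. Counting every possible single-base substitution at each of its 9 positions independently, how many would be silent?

5

Codon 1 (TAC, Tyr): 1 synonymous substitution.
Codon 2 (AGT, Ser): 1 synonymous substitution.
Codon 3 (TCG, Ser): 3 synonymous substitutions.
Total: 1 + 1 + 3 = 5.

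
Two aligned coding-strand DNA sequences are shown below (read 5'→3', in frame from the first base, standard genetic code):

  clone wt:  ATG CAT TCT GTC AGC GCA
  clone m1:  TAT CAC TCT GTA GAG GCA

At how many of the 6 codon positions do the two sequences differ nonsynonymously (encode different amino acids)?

2

Codon 1: ATG Met / TAT Tyr — nonsynonymous.
Codon 2: CAT His / CAC His — synonymous.
Codon 3: TCT Ser / TCT Ser — identical.
Codon 4: GTC Val / GTA Val — synonymous.
Codon 5: AGC Ser / GAG Glu — nonsynonymous.
Codon 6: GCA Ala / GCA Ala — identical.
Nonsynonymous differences: 2.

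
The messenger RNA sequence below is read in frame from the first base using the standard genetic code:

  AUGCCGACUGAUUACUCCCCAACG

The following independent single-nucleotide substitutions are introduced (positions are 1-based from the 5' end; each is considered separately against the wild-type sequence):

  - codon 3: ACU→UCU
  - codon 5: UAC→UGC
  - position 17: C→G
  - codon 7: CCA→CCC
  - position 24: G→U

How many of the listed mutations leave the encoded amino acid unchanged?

2

Codon 3: ACU (Thr) → UCU (Ser) — missense.
Codon 5: UAC (Tyr) → UGC (Cys) — missense.
Codon 6: UCC (Ser) → UGC (Cys) — missense.
Codon 7: CCA (Pro) → CCC (Pro) — synonymous.
Codon 8: ACG (Thr) → ACU (Thr) — synonymous.
Synonymous: 2 of 5.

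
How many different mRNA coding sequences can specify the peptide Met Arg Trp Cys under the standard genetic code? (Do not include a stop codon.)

Met: 1 codon.
Arg: 6 codons.
Trp: 1 codon.
Cys: 2 codons.
1 × 6 × 1 × 2 = 12.

12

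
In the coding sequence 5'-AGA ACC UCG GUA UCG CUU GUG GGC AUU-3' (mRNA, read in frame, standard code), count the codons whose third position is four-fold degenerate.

7

Codon 1 AGA (Arg): third position 2-fold.
Codon 2 ACC (Thr): third position 4-fold.
Codon 3 UCG (Ser): third position 4-fold.
Codon 4 GUA (Val): third position 4-fold.
Codon 5 UCG (Ser): third position 4-fold.
Codon 6 CUU (Leu): third position 4-fold.
Codon 7 GUG (Val): third position 4-fold.
Codon 8 GGC (Gly): third position 4-fold.
Codon 9 AUU (Ile): third position 3-fold.
Four-fold degenerate third positions: 7.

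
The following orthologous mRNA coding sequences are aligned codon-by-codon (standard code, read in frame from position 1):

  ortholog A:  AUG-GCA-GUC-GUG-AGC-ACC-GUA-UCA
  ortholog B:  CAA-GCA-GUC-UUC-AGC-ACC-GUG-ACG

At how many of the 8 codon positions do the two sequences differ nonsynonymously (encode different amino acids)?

Codon 1: AUG Met / CAA Gln — nonsynonymous.
Codon 2: GCA Ala / GCA Ala — identical.
Codon 3: GUC Val / GUC Val — identical.
Codon 4: GUG Val / UUC Phe — nonsynonymous.
Codon 5: AGC Ser / AGC Ser — identical.
Codon 6: ACC Thr / ACC Thr — identical.
Codon 7: GUA Val / GUG Val — synonymous.
Codon 8: UCA Ser / ACG Thr — nonsynonymous.
Nonsynonymous differences: 3.

3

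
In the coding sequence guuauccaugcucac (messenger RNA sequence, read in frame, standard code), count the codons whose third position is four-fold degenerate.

Codon 1 GUU (Val): third position 4-fold.
Codon 2 AUC (Ile): third position 3-fold.
Codon 3 CAU (His): third position 2-fold.
Codon 4 GCU (Ala): third position 4-fold.
Codon 5 CAC (His): third position 2-fold.
Four-fold degenerate third positions: 2.

2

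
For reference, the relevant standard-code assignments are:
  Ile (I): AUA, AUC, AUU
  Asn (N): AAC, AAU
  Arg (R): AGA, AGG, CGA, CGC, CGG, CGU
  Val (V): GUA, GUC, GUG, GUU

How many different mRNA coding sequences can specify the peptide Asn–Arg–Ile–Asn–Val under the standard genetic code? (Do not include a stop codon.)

288

Asn: 2 codons.
Arg: 6 codons.
Ile: 3 codons.
Asn: 2 codons.
Val: 4 codons.
2 × 6 × 3 × 2 × 4 = 288.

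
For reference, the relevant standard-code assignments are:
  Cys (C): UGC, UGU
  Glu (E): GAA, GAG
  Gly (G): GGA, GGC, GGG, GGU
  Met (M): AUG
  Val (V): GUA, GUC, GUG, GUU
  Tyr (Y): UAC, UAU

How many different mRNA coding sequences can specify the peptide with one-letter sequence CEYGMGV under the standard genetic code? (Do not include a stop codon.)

Cys: 2 codons.
Glu: 2 codons.
Tyr: 2 codons.
Gly: 4 codons.
Met: 1 codon.
Gly: 4 codons.
Val: 4 codons.
2 × 2 × 2 × 4 × 1 × 4 × 4 = 512.

512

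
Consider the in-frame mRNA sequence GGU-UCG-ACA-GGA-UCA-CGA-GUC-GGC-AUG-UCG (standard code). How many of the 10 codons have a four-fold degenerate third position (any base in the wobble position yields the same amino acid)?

9

Codon 1 GGU (Gly): third position 4-fold.
Codon 2 UCG (Ser): third position 4-fold.
Codon 3 ACA (Thr): third position 4-fold.
Codon 4 GGA (Gly): third position 4-fold.
Codon 5 UCA (Ser): third position 4-fold.
Codon 6 CGA (Arg): third position 4-fold.
Codon 7 GUC (Val): third position 4-fold.
Codon 8 GGC (Gly): third position 4-fold.
Codon 9 AUG (Met): third position 1-fold.
Codon 10 UCG (Ser): third position 4-fold.
Four-fold degenerate third positions: 9.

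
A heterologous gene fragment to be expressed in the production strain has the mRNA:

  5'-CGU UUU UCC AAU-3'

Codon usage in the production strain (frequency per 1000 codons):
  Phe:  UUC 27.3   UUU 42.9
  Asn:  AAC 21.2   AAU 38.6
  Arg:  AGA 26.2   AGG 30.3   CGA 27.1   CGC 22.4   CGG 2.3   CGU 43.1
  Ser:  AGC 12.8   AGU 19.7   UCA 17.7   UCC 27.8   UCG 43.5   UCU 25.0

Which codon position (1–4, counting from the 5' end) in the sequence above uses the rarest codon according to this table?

3

Codon 1 CGU (Arg): 43.1 per 1000.
Codon 2 UUU (Phe): 42.9 per 1000.
Codon 3 UCC (Ser): 27.8 per 1000.
Codon 4 AAU (Asn): 38.6 per 1000.
Lowest frequency is 27.8 at codon 3.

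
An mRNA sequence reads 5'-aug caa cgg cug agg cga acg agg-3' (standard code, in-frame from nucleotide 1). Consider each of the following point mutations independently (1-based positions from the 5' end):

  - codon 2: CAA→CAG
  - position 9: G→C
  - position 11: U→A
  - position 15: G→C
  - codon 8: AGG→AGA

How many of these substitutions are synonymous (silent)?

Codon 2: CAA (Gln) → CAG (Gln) — synonymous.
Codon 3: CGG (Arg) → CGC (Arg) — synonymous.
Codon 4: CUG (Leu) → CAG (Gln) — missense.
Codon 5: AGG (Arg) → AGC (Ser) — missense.
Codon 8: AGG (Arg) → AGA (Arg) — synonymous.
Synonymous: 3 of 5.

3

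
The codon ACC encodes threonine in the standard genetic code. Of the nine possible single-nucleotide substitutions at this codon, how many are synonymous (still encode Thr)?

Position 1: none → 0 synonymous.
Position 2: none → 0 synonymous.
Position 3: ACU, ACA, ACG → 3 synonymous.
Total: 0 + 0 + 3 = 3.

3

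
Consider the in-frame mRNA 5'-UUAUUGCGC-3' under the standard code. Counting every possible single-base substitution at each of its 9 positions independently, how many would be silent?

Codon 1 (UUA, Leu): 2 synonymous substitutions.
Codon 2 (UUG, Leu): 2 synonymous substitutions.
Codon 3 (CGC, Arg): 3 synonymous substitutions.
Total: 2 + 2 + 3 = 7.

7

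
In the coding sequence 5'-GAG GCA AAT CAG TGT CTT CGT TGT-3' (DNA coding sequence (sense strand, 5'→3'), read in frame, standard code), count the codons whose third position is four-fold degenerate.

3

Codon 1 GAG (Glu): third position 2-fold.
Codon 2 GCA (Ala): third position 4-fold.
Codon 3 AAT (Asn): third position 2-fold.
Codon 4 CAG (Gln): third position 2-fold.
Codon 5 TGT (Cys): third position 2-fold.
Codon 6 CTT (Leu): third position 4-fold.
Codon 7 CGT (Arg): third position 4-fold.
Codon 8 TGT (Cys): third position 2-fold.
Four-fold degenerate third positions: 3.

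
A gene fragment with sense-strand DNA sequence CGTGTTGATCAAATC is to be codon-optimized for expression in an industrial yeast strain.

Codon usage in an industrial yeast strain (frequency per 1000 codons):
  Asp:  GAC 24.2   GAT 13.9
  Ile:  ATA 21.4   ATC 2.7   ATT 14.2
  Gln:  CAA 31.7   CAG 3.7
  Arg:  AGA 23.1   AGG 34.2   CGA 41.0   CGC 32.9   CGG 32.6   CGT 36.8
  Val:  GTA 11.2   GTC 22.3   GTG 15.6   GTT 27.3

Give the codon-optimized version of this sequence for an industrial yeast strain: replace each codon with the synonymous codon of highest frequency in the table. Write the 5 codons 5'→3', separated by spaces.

Codon 1 (Arg): best is CGA at 41.0.
Codon 2 (Val): best is GTT at 27.3.
Codon 3 (Asp): best is GAC at 24.2.
Codon 4 (Gln): best is CAA at 31.7.
Codon 5 (Ile): best is ATA at 21.4.

CGA GTT GAC CAA ATA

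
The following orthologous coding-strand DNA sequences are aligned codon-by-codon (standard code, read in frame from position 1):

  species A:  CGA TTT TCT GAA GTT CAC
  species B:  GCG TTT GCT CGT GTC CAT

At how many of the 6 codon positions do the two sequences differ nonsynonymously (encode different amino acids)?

3

Codon 1: CGA Arg / GCG Ala — nonsynonymous.
Codon 2: TTT Phe / TTT Phe — identical.
Codon 3: TCT Ser / GCT Ala — nonsynonymous.
Codon 4: GAA Glu / CGT Arg — nonsynonymous.
Codon 5: GTT Val / GTC Val — synonymous.
Codon 6: CAC His / CAT His — synonymous.
Nonsynonymous differences: 3.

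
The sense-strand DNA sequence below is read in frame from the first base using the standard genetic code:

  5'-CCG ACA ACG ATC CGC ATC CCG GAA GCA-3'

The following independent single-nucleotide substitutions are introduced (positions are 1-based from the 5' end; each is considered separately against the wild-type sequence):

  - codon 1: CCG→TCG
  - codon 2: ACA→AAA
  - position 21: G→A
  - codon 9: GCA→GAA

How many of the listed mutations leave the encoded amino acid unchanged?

Codon 1: CCG (Pro) → TCG (Ser) — missense.
Codon 2: ACA (Thr) → AAA (Lys) — missense.
Codon 7: CCG (Pro) → CCA (Pro) — synonymous.
Codon 9: GCA (Ala) → GAA (Glu) — missense.
Synonymous: 1 of 4.

1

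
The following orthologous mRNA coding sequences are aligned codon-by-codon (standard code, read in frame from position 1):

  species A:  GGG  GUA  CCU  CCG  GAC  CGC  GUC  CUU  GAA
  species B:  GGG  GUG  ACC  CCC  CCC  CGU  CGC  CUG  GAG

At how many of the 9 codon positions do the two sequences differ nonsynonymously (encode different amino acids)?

Codon 1: GGG Gly / GGG Gly — identical.
Codon 2: GUA Val / GUG Val — synonymous.
Codon 3: CCU Pro / ACC Thr — nonsynonymous.
Codon 4: CCG Pro / CCC Pro — synonymous.
Codon 5: GAC Asp / CCC Pro — nonsynonymous.
Codon 6: CGC Arg / CGU Arg — synonymous.
Codon 7: GUC Val / CGC Arg — nonsynonymous.
Codon 8: CUU Leu / CUG Leu — synonymous.
Codon 9: GAA Glu / GAG Glu — synonymous.
Nonsynonymous differences: 3.

3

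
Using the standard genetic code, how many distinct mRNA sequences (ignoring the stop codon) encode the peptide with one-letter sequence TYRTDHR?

Thr: 4 codons.
Tyr: 2 codons.
Arg: 6 codons.
Thr: 4 codons.
Asp: 2 codons.
His: 2 codons.
Arg: 6 codons.
4 × 2 × 6 × 4 × 2 × 2 × 6 = 4608.

4608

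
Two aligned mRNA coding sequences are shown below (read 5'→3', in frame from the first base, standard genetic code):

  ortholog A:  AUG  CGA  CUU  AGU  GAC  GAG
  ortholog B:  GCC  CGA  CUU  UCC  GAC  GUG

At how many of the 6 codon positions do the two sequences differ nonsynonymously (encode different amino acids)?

2

Codon 1: AUG Met / GCC Ala — nonsynonymous.
Codon 2: CGA Arg / CGA Arg — identical.
Codon 3: CUU Leu / CUU Leu — identical.
Codon 4: AGU Ser / UCC Ser — synonymous.
Codon 5: GAC Asp / GAC Asp — identical.
Codon 6: GAG Glu / GUG Val — nonsynonymous.
Nonsynonymous differences: 2.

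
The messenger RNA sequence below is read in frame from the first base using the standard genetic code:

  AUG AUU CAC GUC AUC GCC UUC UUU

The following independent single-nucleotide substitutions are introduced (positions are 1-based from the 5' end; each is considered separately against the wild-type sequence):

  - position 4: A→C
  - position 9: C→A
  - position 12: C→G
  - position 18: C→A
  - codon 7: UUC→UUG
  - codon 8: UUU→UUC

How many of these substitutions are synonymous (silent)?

Codon 2: AUU (Ile) → CUU (Leu) — missense.
Codon 3: CAC (His) → CAA (Gln) — missense.
Codon 4: GUC (Val) → GUG (Val) — synonymous.
Codon 6: GCC (Ala) → GCA (Ala) — synonymous.
Codon 7: UUC (Phe) → UUG (Leu) — missense.
Codon 8: UUU (Phe) → UUC (Phe) — synonymous.
Synonymous: 3 of 6.

3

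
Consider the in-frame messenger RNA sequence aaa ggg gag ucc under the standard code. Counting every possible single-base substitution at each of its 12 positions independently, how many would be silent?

Codon 1 (AAA, Lys): 1 synonymous substitution.
Codon 2 (GGG, Gly): 3 synonymous substitutions.
Codon 3 (GAG, Glu): 1 synonymous substitution.
Codon 4 (UCC, Ser): 3 synonymous substitutions.
Total: 1 + 3 + 1 + 3 = 8.

8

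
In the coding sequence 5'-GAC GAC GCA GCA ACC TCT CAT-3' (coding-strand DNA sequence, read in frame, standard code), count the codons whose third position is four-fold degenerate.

Codon 1 GAC (Asp): third position 2-fold.
Codon 2 GAC (Asp): third position 2-fold.
Codon 3 GCA (Ala): third position 4-fold.
Codon 4 GCA (Ala): third position 4-fold.
Codon 5 ACC (Thr): third position 4-fold.
Codon 6 TCT (Ser): third position 4-fold.
Codon 7 CAT (His): third position 2-fold.
Four-fold degenerate third positions: 4.

4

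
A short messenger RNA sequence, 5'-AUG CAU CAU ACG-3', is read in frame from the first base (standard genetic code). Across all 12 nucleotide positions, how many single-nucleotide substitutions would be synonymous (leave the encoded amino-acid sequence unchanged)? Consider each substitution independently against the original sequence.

Codon 1 (AUG, Met): 0 synonymous substitutions.
Codon 2 (CAU, His): 1 synonymous substitution.
Codon 3 (CAU, His): 1 synonymous substitution.
Codon 4 (ACG, Thr): 3 synonymous substitutions.
Total: 0 + 1 + 1 + 3 = 5.

5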